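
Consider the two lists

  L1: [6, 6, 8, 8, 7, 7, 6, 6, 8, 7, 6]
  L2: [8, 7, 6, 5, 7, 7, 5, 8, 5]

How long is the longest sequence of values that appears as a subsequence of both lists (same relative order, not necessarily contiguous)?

One common subsequence of length 4: 6 (L1 #1, L2 #3) → 7 (L1 #5, L2 #5) → 7 (L1 #6, L2 #6) → 8 (L1 #9, L2 #8). The LCS DP gives dp[11][9] = 4, so this is optimal.

4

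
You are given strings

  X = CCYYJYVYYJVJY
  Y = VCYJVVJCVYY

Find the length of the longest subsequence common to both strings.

7

Let dp[i][j] be the LCS length of the first i characters of X and the first j characters of Y. dp[i][j] = dp[i-1][j-1]+1 when the i-th and j-th characters match, else max(dp[i-1][j], dp[i][j-1]).
    ·  V  C  Y  J  V  V  J  C  V  Y  Y
 ·  0  0  0  0  0  0  0  0  0  0  0  0
 C  0  0  1  1  1  1  1  1  1  1  1  1
 C  0  0  1  1  1  1  1  1  2  2  2  2
 Y  0  0  1  2  2  2  2  2  2  2  3  3
 Y  0  0  1  2  2  2  2  2  2  2  3  4
 J  0  0  1  2  3  3  3  3  3  3  3  4
 Y  0  0  1  2  3  3  3  3  3  3  4  4
 V  0  1  1  2  3  4  4  4  4  4  4  4
 Y  0  1  1  2  3  4  4  4  4  4  5  5
 Y  0  1  1  2  3  4  4  4  4  4  5  6
 J  0  1  1  2  3  4  4  5  5  5  5  6
 V  0  1  1  2  3  4  5  5  5  6  6  6
 J  0  1  1  2  3  4  5  6  6  6  6  6
 Y  0  1  1  2  3  4  5  6  6  6  7  7
dp[13][11] = 7. One LCS (by backtracking along matches): CYJVJVY.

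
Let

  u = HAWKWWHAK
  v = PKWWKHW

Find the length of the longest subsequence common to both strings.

4

Let dp[i][j] be the LCS length of the first i characters of u and the first j characters of v. dp[i][j] = dp[i-1][j-1]+1 when the i-th and j-th characters match, else max(dp[i-1][j], dp[i][j-1]).
    ·  P  K  W  W  K  H  W
 ·  0  0  0  0  0  0  0  0
 H  0  0  0  0  0  0  1  1
 A  0  0  0  0  0  0  1  1
 W  0  0  0  1  1  1  1  2
 K  0  0  1  1  1  2  2  2
 W  0  0  1  2  2  2  2  3
 W  0  0  1  2  3  3  3  3
 H  0  0  1  2  3  3  4  4
 A  0  0  1  2  3  3  4  4
 K  0  0  1  2  3  4  4  4
dp[9][7] = 4. One LCS (by backtracking along matches): KWWH.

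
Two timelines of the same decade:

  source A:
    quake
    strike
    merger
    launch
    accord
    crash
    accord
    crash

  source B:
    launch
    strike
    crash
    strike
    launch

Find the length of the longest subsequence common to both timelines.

Pick strike (source A #2, source B #4) → launch (source A #4, source B #5); all 2 events appear in both, in order, and the DP table's final entry dp[8][5] is also 2, so no common subsequence is longer.

2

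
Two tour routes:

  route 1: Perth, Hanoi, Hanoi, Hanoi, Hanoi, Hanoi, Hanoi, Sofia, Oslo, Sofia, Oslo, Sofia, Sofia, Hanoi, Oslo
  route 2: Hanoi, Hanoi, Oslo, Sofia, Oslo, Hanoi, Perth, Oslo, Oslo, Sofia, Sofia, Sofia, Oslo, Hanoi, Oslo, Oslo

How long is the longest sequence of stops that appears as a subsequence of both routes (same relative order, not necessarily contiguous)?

9

Pick Hanoi (route 1 #2, route 2 #1), then Hanoi (route 1 #3, route 2 #2), then Hanoi (route 1 #4, route 2 #6), then Oslo (route 1 #9, route 2 #9), then Sofia (route 1 #10, route 2 #10), then Sofia (route 1 #12, route 2 #11), then Sofia (route 1 #13, route 2 #12), then Hanoi (route 1 #14, route 2 #14), then Oslo (route 1 #15, route 2 #16); all 9 stops appear in both, in order. The LCS DP gives dp[15][16] = 9, so this is optimal.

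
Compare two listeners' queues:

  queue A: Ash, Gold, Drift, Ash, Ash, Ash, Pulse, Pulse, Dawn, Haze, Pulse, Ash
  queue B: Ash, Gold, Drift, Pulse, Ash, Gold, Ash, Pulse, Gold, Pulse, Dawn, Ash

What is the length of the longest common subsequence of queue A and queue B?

Match Ash at queue A[1]=queue B[1]; then Gold at queue A[2]=queue B[2]; then Drift at queue A[3]=queue B[3]; then Ash at queue A[4]=queue B[5]; then Ash at queue A[6]=queue B[7]; then Pulse at queue A[7]=queue B[8]; then Pulse at queue A[8]=queue B[10]; then Dawn at queue A[9]=queue B[11]; then Ash at queue A[12]=queue B[12] — 9 songs in the same relative order in both, and the DP table's final entry dp[12][12] is also 9, so no common subsequence is longer.

9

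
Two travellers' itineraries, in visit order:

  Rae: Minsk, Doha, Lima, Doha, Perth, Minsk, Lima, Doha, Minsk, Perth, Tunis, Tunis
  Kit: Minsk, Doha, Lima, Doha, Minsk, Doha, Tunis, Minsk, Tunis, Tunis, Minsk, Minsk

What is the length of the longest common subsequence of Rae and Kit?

Match Minsk at Rae[1]=Kit[1], Doha at Rae[2]=Kit[2], Lima at Rae[3]=Kit[3], Doha at Rae[4]=Kit[4], Minsk at Rae[6]=Kit[5], Doha at Rae[8]=Kit[6], Minsk at Rae[9]=Kit[8], Tunis at Rae[11]=Kit[9], Tunis at Rae[12]=Kit[10] — 9 stops in the same relative order in both. Since dp[12][12] = 9, nothing longer is possible.

9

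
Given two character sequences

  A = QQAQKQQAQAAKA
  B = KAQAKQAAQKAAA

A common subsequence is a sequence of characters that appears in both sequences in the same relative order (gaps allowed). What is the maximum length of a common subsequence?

9

Taking Q [2,3], A [3,4], K [5,5], Q [6,6], A [8,8], Q [9,9], A [10,11], A [11,12], A [13,13] gives a common subsequence of length 9, and the DP table's final entry dp[13][13] is also 9, so no common subsequence is longer.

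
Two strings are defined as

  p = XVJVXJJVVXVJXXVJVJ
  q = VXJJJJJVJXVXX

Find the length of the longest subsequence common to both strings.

One common subsequence of length 9: X [1,2], then J [3,5], then J [6,6], then J [7,7], then V [8,8], then X [10,10], then V [11,11], then X [13,12], then X [14,13]. The LCS DP gives dp[18][13] = 9, so this is optimal.

9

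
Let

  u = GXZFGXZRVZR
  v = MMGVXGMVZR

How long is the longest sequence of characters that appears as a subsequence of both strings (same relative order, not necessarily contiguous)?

Let dp[i][j] be the LCS length of the first i characters of u and the first j characters of v. dp[i][j] = dp[i-1][j-1]+1 when the i-th and j-th characters match, else max(dp[i-1][j], dp[i][j-1]).
    ·  M  M  G  V  X  G  M  V  Z  R
 ·  0  0  0  0  0  0  0  0  0  0  0
 G  0  0  0  1  1  1  1  1  1  1  1
 X  0  0  0  1  1  2  2  2  2  2  2
 Z  0  0  0  1  1  2  2  2  2  3  3
 F  0  0  0  1  1  2  2  2  2  3  3
 G  0  0  0  1  1  2  3  3  3  3  3
 X  0  0  0  1  1  2  3  3  3  3  3
 Z  0  0  0  1  1  2  3  3  3  4  4
 R  0  0  0  1  1  2  3  3  3  4  5
 V  0  0  0  1  2  2  3  3  4  4  5
 Z  0  0  0  1  2  2  3  3  4  5  5
 R  0  0  0  1  2  2  3  3  4  5  6
dp[11][10] = 6. One LCS (by backtracking along matches): GXGVZR.

6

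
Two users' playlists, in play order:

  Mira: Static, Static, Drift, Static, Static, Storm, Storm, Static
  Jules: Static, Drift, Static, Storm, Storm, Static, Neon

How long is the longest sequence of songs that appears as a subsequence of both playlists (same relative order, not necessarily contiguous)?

Match Static at Mira[2]=Jules[1], Drift at Mira[3]=Jules[2], Static at Mira[5]=Jules[3], Storm at Mira[6]=Jules[4], Storm at Mira[7]=Jules[5], Static at Mira[8]=Jules[6] — 6 songs in the same relative order in both. Since dp[8][7] = 6, nothing longer is possible.

6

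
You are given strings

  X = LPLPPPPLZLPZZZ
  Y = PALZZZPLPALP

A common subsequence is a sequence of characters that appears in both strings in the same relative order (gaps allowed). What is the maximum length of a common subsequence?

Pick L at X[1]=Y[3], P at X[2]=Y[7], L at X[3]=Y[8], P at X[4]=Y[9], L at X[10]=Y[11], P at X[11]=Y[12]; all 6 characters appear in both, in order. The LCS DP gives dp[14][12] = 6, so this is optimal.

6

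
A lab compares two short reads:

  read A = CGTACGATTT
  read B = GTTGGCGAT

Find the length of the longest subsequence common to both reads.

One common subsequence of length 6: G (read A #2, read B #1); then T (read A #3, read B #3); then C (read A #5, read B #6); then G (read A #6, read B #7); then A (read A #7, read B #8); then T (read A #10, read B #9). The LCS DP gives dp[10][9] = 6, so this is optimal.

6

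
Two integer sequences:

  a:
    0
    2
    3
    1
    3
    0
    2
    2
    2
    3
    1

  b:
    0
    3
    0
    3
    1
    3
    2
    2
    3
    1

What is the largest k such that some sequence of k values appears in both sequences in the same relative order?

Let dp[i][j] be the LCS length of the first i values of a and the first j values of b. dp[i][j] = dp[i-1][j-1]+1 when the i-th and j-th values match, else max(dp[i-1][j], dp[i][j-1]).
    ·  0  3  0  3  1  3  2  2  3  1
 ·  0  0  0  0  0  0  0  0  0  0  0
 0  0  1  1  1  1  1  1  1  1  1  1
 2  0  1  1  1  1  1  1  2  2  2  2
 3  0  1  2  2  2  2  2  2  2  3  3
 1  0  1  2  2  2  3  3  3  3  3  4
 3  0  1  2  2  3  3  4  4  4  4  4
 0  0  1  2  3  3  3  4  4  4  4  4
 2  0  1  2  3  3  3  4  5  5  5  5
 2  0  1  2  3  3  3  4  5  6  6  6
 2  0  1  2  3  3  3  4  5  6  6  6
 3  0  1  2  3  4  4  4  5  6  7  7
 1  0  1  2  3  4  5  5  5  6  7  8
dp[11][10] = 8. One LCS (by backtracking along matches): 0, 3, 1, 3, 2, 2, 3, 1.

8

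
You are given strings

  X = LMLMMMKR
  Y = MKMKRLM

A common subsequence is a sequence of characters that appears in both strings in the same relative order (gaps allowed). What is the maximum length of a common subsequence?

Pick M at X[2]=Y[1], then M at X[6]=Y[3], then K at X[7]=Y[4], then R at X[8]=Y[5]; all 4 characters appear in both, in order. dp[8][7] = 4 confirms this is the maximum.

4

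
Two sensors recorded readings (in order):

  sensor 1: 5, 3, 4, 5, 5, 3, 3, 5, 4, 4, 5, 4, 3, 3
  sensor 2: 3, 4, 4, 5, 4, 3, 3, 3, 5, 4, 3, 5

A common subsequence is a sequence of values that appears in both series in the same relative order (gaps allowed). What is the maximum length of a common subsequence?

8

One common subsequence of length 8: 3 [2,1], 4 [3,3], 5 [4,4], 3 [6,7], 3 [7,8], 5 [8,9], 4 [9,10], 5 [11,12], and the DP table's final entry dp[14][12] is also 8, so no common subsequence is longer.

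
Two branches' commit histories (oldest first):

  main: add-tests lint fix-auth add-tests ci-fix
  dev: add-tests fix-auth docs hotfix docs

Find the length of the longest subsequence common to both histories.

Match add-tests (main #1, dev #1) → fix-auth (main #3, dev #2) — 2 commits in the same relative order in both. dp[5][5] = 2 confirms this is the maximum.

2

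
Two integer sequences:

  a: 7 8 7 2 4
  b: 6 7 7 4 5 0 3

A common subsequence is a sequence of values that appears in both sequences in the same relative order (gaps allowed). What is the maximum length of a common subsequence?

3

Let dp[i][j] be the LCS length of the first i values of a and the first j values of b. dp[i][j] = dp[i-1][j-1]+1 when the i-th and j-th values match, else max(dp[i-1][j], dp[i][j-1]).
    ·  6  7  7  4  5  0  3
 ·  0  0  0  0  0  0  0  0
 7  0  0  1  1  1  1  1  1
 8  0  0  1  1  1  1  1  1
 7  0  0  1  2  2  2  2  2
 2  0  0  1  2  2  2  2  2
 4  0  0  1  2  3  3  3  3
dp[5][7] = 3. One LCS (by backtracking along matches): 7, 7, 4.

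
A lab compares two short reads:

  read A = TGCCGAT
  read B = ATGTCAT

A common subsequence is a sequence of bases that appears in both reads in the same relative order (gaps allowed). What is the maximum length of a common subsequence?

Match T (read A #1, read B #2), G (read A #2, read B #3), C (read A #4, read B #5), A (read A #6, read B #6), T (read A #7, read B #7) — 5 bases in the same relative order in both. The LCS DP gives dp[7][7] = 5, so this is optimal.

5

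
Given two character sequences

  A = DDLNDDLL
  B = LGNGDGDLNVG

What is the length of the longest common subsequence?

Let dp[i][j] be the LCS length of the first i characters of A and the first j characters of B. dp[i][j] = dp[i-1][j-1]+1 when the i-th and j-th characters match, else max(dp[i-1][j], dp[i][j-1]).
    ·  L  G  N  G  D  G  D  L  N  V  G
 ·  0  0  0  0  0  0  0  0  0  0  0  0
 D  0  0  0  0  0  1  1  1  1  1  1  1
 D  0  0  0  0  0  1  1  2  2  2  2  2
 L  0  1  1  1  1  1  1  2  3  3  3  3
 N  0  1  1  2  2  2  2  2  3  4  4  4
 D  0  1  1  2  2  3  3  3  3  4  4  4
 D  0  1  1  2  2  3  3  4  4  4  4  4
 L  0  1  1  2  2  3  3  4  5  5  5  5
 L  0  1  1  2  2  3  3  4  5  5  5  5
dp[8][11] = 5. One LCS (by backtracking along matches): LNDDL.

5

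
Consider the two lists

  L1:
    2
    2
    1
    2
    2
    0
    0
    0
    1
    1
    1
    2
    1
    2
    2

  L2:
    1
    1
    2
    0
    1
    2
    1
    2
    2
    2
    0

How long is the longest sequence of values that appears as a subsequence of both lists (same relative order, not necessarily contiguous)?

One common subsequence of length 8: 1 at L1[3]=L2[2] → 2 at L1[5]=L2[3] → 0 at L1[8]=L2[4] → 1 at L1[9]=L2[5] → 1 at L1[11]=L2[7] → 2 at L1[12]=L2[8] → 2 at L1[14]=L2[9] → 2 at L1[15]=L2[10]. The LCS DP gives dp[15][11] = 8, so this is optimal.

8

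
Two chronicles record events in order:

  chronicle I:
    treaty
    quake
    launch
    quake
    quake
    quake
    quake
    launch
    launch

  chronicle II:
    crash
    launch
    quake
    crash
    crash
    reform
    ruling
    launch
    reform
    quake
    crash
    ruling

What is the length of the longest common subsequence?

One common subsequence of length 3: quake [2,3]; then launch [3,8]; then quake [4,10]. dp[9][12] = 3 confirms this is the maximum.

3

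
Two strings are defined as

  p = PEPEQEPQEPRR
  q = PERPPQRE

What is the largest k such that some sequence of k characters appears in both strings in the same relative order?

Match P [1,1], then E [2,2], then P [3,4], then P [7,5], then Q [8,6], then E [9,8] — 6 characters in the same relative order in both. The LCS DP gives dp[12][8] = 6, so this is optimal.

6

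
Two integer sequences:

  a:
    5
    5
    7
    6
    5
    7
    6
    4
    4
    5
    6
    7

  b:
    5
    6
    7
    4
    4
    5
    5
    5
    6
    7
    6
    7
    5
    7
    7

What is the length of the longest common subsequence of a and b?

8

Match 5 [2,1]; then 6 [4,2]; then 7 [6,3]; then 4 [8,4]; then 4 [9,5]; then 5 [10,8]; then 6 [11,11]; then 7 [12,15] — 8 values in the same relative order in both. Since dp[12][15] = 8, nothing longer is possible.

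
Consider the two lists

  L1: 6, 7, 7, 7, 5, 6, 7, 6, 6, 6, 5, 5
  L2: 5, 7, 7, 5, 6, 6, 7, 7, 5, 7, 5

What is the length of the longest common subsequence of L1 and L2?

One common subsequence of length 7: 7 [3,2], then 7 [4,3], then 5 [5,4], then 6 [6,6], then 7 [7,8], then 5 [11,9], then 5 [12,11]. dp[12][11] = 7 confirms this is the maximum.

7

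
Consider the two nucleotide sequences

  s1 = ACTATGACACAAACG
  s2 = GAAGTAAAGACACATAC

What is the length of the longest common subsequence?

Pick A at s1[1]=s2[3]; then T at s1[3]=s2[5]; then A at s1[4]=s2[8]; then G at s1[6]=s2[9]; then A at s1[7]=s2[10]; then C at s1[8]=s2[11]; then A at s1[9]=s2[12]; then C at s1[10]=s2[13]; then A at s1[11]=s2[14]; then A at s1[13]=s2[16]; then C at s1[14]=s2[17]; all 11 bases appear in both, in order. Since dp[15][17] = 11, nothing longer is possible.

11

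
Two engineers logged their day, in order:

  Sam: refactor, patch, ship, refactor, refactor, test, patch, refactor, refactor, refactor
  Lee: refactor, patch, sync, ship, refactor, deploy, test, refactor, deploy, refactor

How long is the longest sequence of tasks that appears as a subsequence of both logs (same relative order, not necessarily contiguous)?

7

Taking refactor at Sam[1]=Lee[1], patch at Sam[2]=Lee[2], ship at Sam[3]=Lee[4], refactor at Sam[4]=Lee[5], test at Sam[6]=Lee[7], refactor at Sam[8]=Lee[8], refactor at Sam[10]=Lee[10] gives a common subsequence of length 7. dp[10][10] = 7 confirms this is the maximum.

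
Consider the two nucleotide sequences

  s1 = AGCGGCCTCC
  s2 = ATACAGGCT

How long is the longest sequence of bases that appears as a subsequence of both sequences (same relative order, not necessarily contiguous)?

Let dp[i][j] be the LCS length of the first i bases of s1 and the first j bases of s2. dp[i][j] = dp[i-1][j-1]+1 when the i-th and j-th bases match, else max(dp[i-1][j], dp[i][j-1]).
    ·  A  T  A  C  A  G  G  C  T
 ·  0  0  0  0  0  0  0  0  0  0
 A  0  1  1  1  1  1  1  1  1  1
 G  0  1  1  1  1  1  2  2  2  2
 C  0  1  1  1  2  2  2  2  3  3
 G  0  1  1  1  2  2  3  3  3  3
 G  0  1  1  1  2  2  3  4  4  4
 C  0  1  1  1  2  2  3  4  5  5
 C  0  1  1  1  2  2  3  4  5  5
 T  0  1  2  2  2  2  3  4  5  6
 C  0  1  2  2  3  3  3  4  5  6
 C  0  1  2  2  3  3  3  4  5  6
dp[10][9] = 6. One LCS (by backtracking along matches): ACGGCT.

6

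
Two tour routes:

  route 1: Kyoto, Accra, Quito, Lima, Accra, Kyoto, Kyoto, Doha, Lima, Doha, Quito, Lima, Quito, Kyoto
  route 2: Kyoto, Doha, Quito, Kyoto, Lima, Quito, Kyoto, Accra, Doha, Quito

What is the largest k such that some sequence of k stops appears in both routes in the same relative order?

One common subsequence of length 6: Kyoto [1,1], then Quito [3,3], then Lima [4,5], then Accra [5,8], then Doha [10,9], then Quito [13,10]. Since dp[14][10] = 6, nothing longer is possible.

6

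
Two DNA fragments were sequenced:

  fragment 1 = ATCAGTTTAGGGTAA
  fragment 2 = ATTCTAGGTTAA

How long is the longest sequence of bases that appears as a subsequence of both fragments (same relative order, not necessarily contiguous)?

Match A at fragment 1[1]=fragment 2[1]; then T at fragment 1[2]=fragment 2[3]; then C at fragment 1[3]=fragment 2[4]; then T at fragment 1[8]=fragment 2[5]; then A at fragment 1[9]=fragment 2[6]; then G at fragment 1[10]=fragment 2[7]; then G at fragment 1[11]=fragment 2[8]; then T at fragment 1[13]=fragment 2[10]; then A at fragment 1[14]=fragment 2[11]; then A at fragment 1[15]=fragment 2[12] — 10 bases in the same relative order in both. Since dp[15][12] = 10, nothing longer is possible.

10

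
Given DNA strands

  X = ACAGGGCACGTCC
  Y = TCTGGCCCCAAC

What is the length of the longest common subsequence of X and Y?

7

One common subsequence of length 7: C [2,2] → G [4,4] → G [5,5] → C [7,7] → C [9,8] → C [12,9] → C [13,12]. Since dp[13][12] = 7, nothing longer is possible.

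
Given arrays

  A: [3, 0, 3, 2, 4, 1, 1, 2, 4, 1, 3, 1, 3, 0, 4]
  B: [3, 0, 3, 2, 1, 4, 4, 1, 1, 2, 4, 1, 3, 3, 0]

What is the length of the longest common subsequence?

13

One common subsequence of length 13: 3 [1,1]; then 0 [2,2]; then 3 [3,3]; then 2 [4,4]; then 4 [5,7]; then 1 [6,8]; then 1 [7,9]; then 2 [8,10]; then 4 [9,11]; then 1 [10,12]; then 3 [11,13]; then 3 [13,14]; then 0 [14,15]. dp[15][15] = 13 confirms this is the maximum.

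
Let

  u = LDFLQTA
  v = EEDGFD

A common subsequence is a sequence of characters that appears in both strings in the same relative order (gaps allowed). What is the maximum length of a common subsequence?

2

Pick D (u #2, v #3); then F (u #3, v #5); all 2 characters appear in both, in order. dp[7][6] = 2 confirms this is the maximum.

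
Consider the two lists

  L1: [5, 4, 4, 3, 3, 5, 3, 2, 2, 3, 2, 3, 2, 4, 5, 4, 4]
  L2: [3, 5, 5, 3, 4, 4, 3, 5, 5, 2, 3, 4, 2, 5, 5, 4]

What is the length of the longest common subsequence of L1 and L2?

10

Taking 5 at L1[1]=L2[3], 4 at L1[2]=L2[5], 4 at L1[3]=L2[6], 3 at L1[4]=L2[7], 5 at L1[6]=L2[9], 2 at L1[9]=L2[10], 3 at L1[10]=L2[11], 2 at L1[11]=L2[13], 5 at L1[15]=L2[15], 4 at L1[17]=L2[16] gives a common subsequence of length 10, and the DP table's final entry dp[17][16] is also 10, so no common subsequence is longer.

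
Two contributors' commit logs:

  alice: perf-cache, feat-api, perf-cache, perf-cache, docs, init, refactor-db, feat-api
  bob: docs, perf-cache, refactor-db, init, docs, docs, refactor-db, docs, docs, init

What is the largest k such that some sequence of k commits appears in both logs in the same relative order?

Pick perf-cache (alice #1, bob #2) → docs (alice #5, bob #9) → init (alice #6, bob #10); all 3 commits appear in both, in order, and the DP table's final entry dp[8][10] is also 3, so no common subsequence is longer.

3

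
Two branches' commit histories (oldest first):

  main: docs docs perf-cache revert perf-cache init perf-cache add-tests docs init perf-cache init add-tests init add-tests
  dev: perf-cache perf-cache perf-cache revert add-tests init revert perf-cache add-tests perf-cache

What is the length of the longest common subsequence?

Taking perf-cache at main[3]=dev[1], then perf-cache at main[5]=dev[2], then perf-cache at main[7]=dev[3], then add-tests at main[8]=dev[5], then init at main[10]=dev[6], then perf-cache at main[11]=dev[8], then add-tests at main[13]=dev[9] gives a common subsequence of length 7. dp[15][10] = 7 confirms this is the maximum.

7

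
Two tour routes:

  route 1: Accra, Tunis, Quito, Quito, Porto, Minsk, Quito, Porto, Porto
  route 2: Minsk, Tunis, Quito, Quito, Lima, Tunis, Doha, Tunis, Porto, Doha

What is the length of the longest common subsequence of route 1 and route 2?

Match Tunis at route 1[2]=route 2[2] → Quito at route 1[3]=route 2[3] → Quito at route 1[4]=route 2[4] → Porto at route 1[5]=route 2[9] — 4 stops in the same relative order in both. dp[9][10] = 4 confirms this is the maximum.

4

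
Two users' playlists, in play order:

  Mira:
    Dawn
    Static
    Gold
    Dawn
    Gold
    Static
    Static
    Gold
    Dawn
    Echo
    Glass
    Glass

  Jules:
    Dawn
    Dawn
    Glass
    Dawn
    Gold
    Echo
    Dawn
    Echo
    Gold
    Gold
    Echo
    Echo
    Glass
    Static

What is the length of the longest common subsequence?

7

Taking Dawn at Mira[1]=Jules[4], then Gold at Mira[3]=Jules[5], then Dawn at Mira[4]=Jules[7], then Gold at Mira[5]=Jules[9], then Gold at Mira[8]=Jules[10], then Echo at Mira[10]=Jules[12], then Glass at Mira[11]=Jules[13] gives a common subsequence of length 7. The LCS DP gives dp[12][14] = 7, so this is optimal.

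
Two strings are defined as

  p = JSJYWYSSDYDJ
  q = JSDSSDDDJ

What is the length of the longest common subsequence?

7

Let dp[i][j] be the LCS length of the first i characters of p and the first j characters of q. dp[i][j] = dp[i-1][j-1]+1 when the i-th and j-th characters match, else max(dp[i-1][j], dp[i][j-1]).
    ·  J  S  D  S  S  D  D  D  J
 ·  0  0  0  0  0  0  0  0  0  0
 J  0  1  1  1  1  1  1  1  1  1
 S  0  1  2  2  2  2  2  2  2  2
 J  0  1  2  2  2  2  2  2  2  3
 Y  0  1  2  2  2  2  2  2  2  3
 W  0  1  2  2  2  2  2  2  2  3
 Y  0  1  2  2  2  2  2  2  2  3
 S  0  1  2  2  3  3  3  3  3  3
 S  0  1  2  2  3  4  4  4  4  4
 D  0  1  2  3  3  4  5  5  5  5
 Y  0  1  2  3  3  4  5  5  5  5
 D  0  1  2  3  3  4  5  6  6  6
 J  0  1  2  3  3  4  5  6  6  7
dp[12][9] = 7. One LCS (by backtracking along matches): JSSSDDJ.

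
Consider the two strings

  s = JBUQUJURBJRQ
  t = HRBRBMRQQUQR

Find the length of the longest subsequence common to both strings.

Let dp[i][j] be the LCS length of the first i characters of s and the first j characters of t. dp[i][j] = dp[i-1][j-1]+1 when the i-th and j-th characters match, else max(dp[i-1][j], dp[i][j-1]).
    ·  H  R  B  R  B  M  R  Q  Q  U  Q  R
 ·  0  0  0  0  0  0  0  0  0  0  0  0  0
 J  0  0  0  0  0  0  0  0  0  0  0  0  0
 B  0  0  0  1  1  1  1  1  1  1  1  1  1
 U  0  0  0  1  1  1  1  1  1  1  2  2  2
 Q  0  0  0  1  1  1  1  1  2  2  2  3  3
 U  0  0  0  1  1  1  1  1  2  2  3  3  3
 J  0  0  0  1  1  1  1  1  2  2  3  3  3
 U  0  0  0  1  1  1  1  1  2  2  3  3  3
 R  0  0  1  1  2  2  2  2  2  2  3  3  4
 B  0  0  1  2  2  3  3  3  3  3  3  3  4
 J  0  0  1  2  2  3  3  3  3  3  3  3  4
 R  0  0  1  2  3  3  3  4  4  4  4  4  4
 Q  0  0  1  2  3  3  3  4  5  5  5  5  5
dp[12][12] = 5. One LCS (by backtracking along matches): BRBRQ.

5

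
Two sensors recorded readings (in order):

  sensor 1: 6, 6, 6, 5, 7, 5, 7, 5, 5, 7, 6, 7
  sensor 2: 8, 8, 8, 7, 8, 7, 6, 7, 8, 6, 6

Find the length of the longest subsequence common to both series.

4

Let dp[i][j] be the LCS length of the first i values of sensor 1 and the first j values of sensor 2. dp[i][j] = dp[i-1][j-1]+1 when the i-th and j-th values match, else max(dp[i-1][j], dp[i][j-1]).
    ·  8  8  8  7  8  7  6  7  8  6  6
 ·  0  0  0  0  0  0  0  0  0  0  0  0
 6  0  0  0  0  0  0  0  1  1  1  1  1
 6  0  0  0  0  0  0  0  1  1  1  2  2
 6  0  0  0  0  0  0  0  1  1  1  2  3
 5  0  0  0  0  0  0  0  1  1  1  2  3
 7  0  0  0  0  1  1  1  1  2  2  2  3
 5  0  0  0  0  1  1  1  1  2  2  2  3
 7  0  0  0  0  1  1  2  2  2  2  2  3
 5  0  0  0  0  1  1  2  2  2  2  2  3
 5  0  0  0  0  1  1  2  2  2  2  2  3
 7  0  0  0  0  1  1  2  2  3  3  3  3
 6  0  0  0  0  1  1  2  3  3  3  4  4
 7  0  0  0  0  1  1  2  3  4  4  4  4
dp[12][11] = 4. One LCS (by backtracking along matches): 7, 7, 7, 6.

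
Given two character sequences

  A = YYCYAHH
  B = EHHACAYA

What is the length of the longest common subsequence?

3

Let dp[i][j] be the LCS length of the first i characters of A and the first j characters of B. dp[i][j] = dp[i-1][j-1]+1 when the i-th and j-th characters match, else max(dp[i-1][j], dp[i][j-1]).
    ·  E  H  H  A  C  A  Y  A
 ·  0  0  0  0  0  0  0  0  0
 Y  0  0  0  0  0  0  0  1  1
 Y  0  0  0  0  0  0  0  1  1
 C  0  0  0  0  0  1  1  1  1
 Y  0  0  0  0  0  1  1  2  2
 A  0  0  0  0  1  1  2  2  3
 H  0  0  1  1  1  1  2  2  3
 H  0  0  1  2  2  2  2  2  3
dp[7][8] = 3. One LCS (by backtracking along matches): CYA.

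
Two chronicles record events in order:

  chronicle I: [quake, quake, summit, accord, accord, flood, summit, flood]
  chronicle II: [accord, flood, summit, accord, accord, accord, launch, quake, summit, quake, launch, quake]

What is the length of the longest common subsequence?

Match summit [3,3]; then accord [4,5]; then accord [5,6]; then summit [7,9] — 4 events in the same relative order in both. dp[8][12] = 4 confirms this is the maximum.

4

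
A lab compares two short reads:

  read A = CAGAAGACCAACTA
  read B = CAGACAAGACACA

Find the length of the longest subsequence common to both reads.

11

One common subsequence of length 11: C (read A #1, read B #1); then A (read A #2, read B #2); then G (read A #3, read B #3); then A (read A #4, read B #6); then A (read A #5, read B #7); then G (read A #6, read B #8); then A (read A #7, read B #9); then C (read A #9, read B #10); then A (read A #11, read B #11); then C (read A #12, read B #12); then A (read A #14, read B #13), and the DP table's final entry dp[14][13] is also 11, so no common subsequence is longer.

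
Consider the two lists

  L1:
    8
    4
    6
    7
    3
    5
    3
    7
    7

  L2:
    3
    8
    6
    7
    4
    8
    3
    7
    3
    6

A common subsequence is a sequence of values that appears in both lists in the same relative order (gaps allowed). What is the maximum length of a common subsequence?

5

Match 8 [1,2] → 6 [3,3] → 7 [4,4] → 3 [5,7] → 3 [7,9] — 5 values in the same relative order in both. dp[9][10] = 5 confirms this is the maximum.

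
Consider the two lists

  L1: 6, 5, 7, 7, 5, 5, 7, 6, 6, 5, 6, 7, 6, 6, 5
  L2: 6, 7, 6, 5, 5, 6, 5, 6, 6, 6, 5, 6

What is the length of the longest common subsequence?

10

Match 6 (L1 #1, L2 #1), 7 (L1 #3, L2 #2), 5 (L1 #5, L2 #4), 5 (L1 #6, L2 #5), 6 (L1 #9, L2 #6), 5 (L1 #10, L2 #7), 6 (L1 #11, L2 #8), 6 (L1 #13, L2 #9), 6 (L1 #14, L2 #10), 5 (L1 #15, L2 #11) — 10 values in the same relative order in both. The LCS DP gives dp[15][12] = 10, so this is optimal.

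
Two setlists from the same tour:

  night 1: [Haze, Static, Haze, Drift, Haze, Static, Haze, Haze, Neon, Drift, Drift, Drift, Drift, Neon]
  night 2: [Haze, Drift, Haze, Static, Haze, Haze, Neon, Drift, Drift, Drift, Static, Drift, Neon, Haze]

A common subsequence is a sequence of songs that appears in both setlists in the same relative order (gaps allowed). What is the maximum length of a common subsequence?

12

Taking Haze at night 1[3]=night 2[1]; then Drift at night 1[4]=night 2[2]; then Haze at night 1[5]=night 2[3]; then Static at night 1[6]=night 2[4]; then Haze at night 1[7]=night 2[5]; then Haze at night 1[8]=night 2[6]; then Neon at night 1[9]=night 2[7]; then Drift at night 1[10]=night 2[8]; then Drift at night 1[11]=night 2[9]; then Drift at night 1[12]=night 2[10]; then Drift at night 1[13]=night 2[12]; then Neon at night 1[14]=night 2[13] gives a common subsequence of length 12. dp[14][14] = 12 confirms this is the maximum.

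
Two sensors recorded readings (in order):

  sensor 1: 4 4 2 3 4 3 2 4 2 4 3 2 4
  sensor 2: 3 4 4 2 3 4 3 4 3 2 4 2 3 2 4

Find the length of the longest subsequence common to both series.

12

Taking 4 [1,2]; then 4 [2,3]; then 2 [3,4]; then 3 [4,7]; then 4 [5,8]; then 3 [6,9]; then 2 [7,10]; then 4 [8,11]; then 2 [9,12]; then 3 [11,13]; then 2 [12,14]; then 4 [13,15] gives a common subsequence of length 12. The LCS DP gives dp[13][15] = 12, so this is optimal.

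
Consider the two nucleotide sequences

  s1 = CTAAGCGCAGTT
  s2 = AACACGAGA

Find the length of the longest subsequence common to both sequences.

Let dp[i][j] be the LCS length of the first i bases of s1 and the first j bases of s2. dp[i][j] = dp[i-1][j-1]+1 when the i-th and j-th bases match, else max(dp[i-1][j], dp[i][j-1]).
    ·  A  A  C  A  C  G  A  G  A
 ·  0  0  0  0  0  0  0  0  0  0
 C  0  0  0  1  1  1  1  1  1  1
 T  0  0  0  1  1  1  1  1  1  1
 A  0  1  1  1  2  2  2  2  2  2
 A  0  1  2  2  2  2  2  3  3  3
 G  0  1  2  2  2  2  3  3  4  4
 C  0  1  2  3  3  3  3  3  4  4
 G  0  1  2  3  3  3  4  4  4  4
 C  0  1  2  3  3  4  4  4  4  4
 A  0  1  2  3  4  4  4  5  5  5
 G  0  1  2  3  4  4  5  5  6  6
 T  0  1  2  3  4  4  5  5  6  6
 T  0  1  2  3  4  4  5  5  6  6
dp[12][9] = 6. One LCS (by backtracking along matches): CACGAG.

6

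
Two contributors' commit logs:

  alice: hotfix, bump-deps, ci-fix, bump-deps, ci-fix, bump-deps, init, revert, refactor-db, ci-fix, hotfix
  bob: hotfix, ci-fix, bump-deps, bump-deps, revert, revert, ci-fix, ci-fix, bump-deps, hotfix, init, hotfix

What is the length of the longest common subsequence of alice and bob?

7

Pick hotfix at alice[1]=bob[1], bump-deps at alice[2]=bob[4], ci-fix at alice[3]=bob[7], ci-fix at alice[5]=bob[8], bump-deps at alice[6]=bob[9], init at alice[7]=bob[11], hotfix at alice[11]=bob[12]; all 7 commits appear in both, in order. Since dp[11][12] = 7, nothing longer is possible.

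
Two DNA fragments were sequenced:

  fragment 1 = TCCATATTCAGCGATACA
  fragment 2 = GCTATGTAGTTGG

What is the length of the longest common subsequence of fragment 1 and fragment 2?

Match T at fragment 1[1]=fragment 2[3], A at fragment 1[4]=fragment 2[4], T at fragment 1[5]=fragment 2[7], A at fragment 1[6]=fragment 2[8], T at fragment 1[7]=fragment 2[10], T at fragment 1[8]=fragment 2[11], G at fragment 1[11]=fragment 2[12], G at fragment 1[13]=fragment 2[13] — 8 bases in the same relative order in both. Since dp[18][13] = 8, nothing longer is possible.

8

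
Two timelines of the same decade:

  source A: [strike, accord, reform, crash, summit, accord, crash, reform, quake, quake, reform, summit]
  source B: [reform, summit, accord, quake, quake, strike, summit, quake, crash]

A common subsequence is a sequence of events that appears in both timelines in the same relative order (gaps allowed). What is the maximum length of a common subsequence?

6

Pick reform (source A #3, source B #1); then summit (source A #5, source B #2); then accord (source A #6, source B #3); then quake (source A #9, source B #4); then quake (source A #10, source B #5); then summit (source A #12, source B #7); all 6 events appear in both, in order. Since dp[12][9] = 6, nothing longer is possible.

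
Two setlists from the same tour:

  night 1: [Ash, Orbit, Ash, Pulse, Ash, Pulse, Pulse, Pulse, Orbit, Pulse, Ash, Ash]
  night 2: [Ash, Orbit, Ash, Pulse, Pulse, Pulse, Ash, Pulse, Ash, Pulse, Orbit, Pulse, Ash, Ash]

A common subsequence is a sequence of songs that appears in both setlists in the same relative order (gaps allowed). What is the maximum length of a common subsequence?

11

Taking Ash (night 1 #1, night 2 #1) → Orbit (night 1 #2, night 2 #2) → Ash (night 1 #3, night 2 #3) → Pulse (night 1 #4, night 2 #6) → Ash (night 1 #5, night 2 #7) → Pulse (night 1 #6, night 2 #8) → Pulse (night 1 #8, night 2 #10) → Orbit (night 1 #9, night 2 #11) → Pulse (night 1 #10, night 2 #12) → Ash (night 1 #11, night 2 #13) → Ash (night 1 #12, night 2 #14) gives a common subsequence of length 11. Since dp[12][14] = 11, nothing longer is possible.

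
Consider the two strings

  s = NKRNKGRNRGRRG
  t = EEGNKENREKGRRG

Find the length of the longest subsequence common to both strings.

8

Pick N at s[1]=t[4]; then K at s[2]=t[5]; then R at s[3]=t[8]; then K at s[5]=t[10]; then G at s[10]=t[11]; then R at s[11]=t[12]; then R at s[12]=t[13]; then G at s[13]=t[14]; all 8 characters appear in both, in order. The LCS DP gives dp[13][14] = 8, so this is optimal.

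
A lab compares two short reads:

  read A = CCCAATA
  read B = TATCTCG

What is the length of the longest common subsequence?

Taking C (read A #1, read B #4); then C (read A #2, read B #6) gives a common subsequence of length 2. Since dp[7][7] = 2, nothing longer is possible.

2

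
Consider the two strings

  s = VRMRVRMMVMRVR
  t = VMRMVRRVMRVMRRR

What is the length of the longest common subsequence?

10

One common subsequence of length 10: V [1,1]; then R [2,3]; then M [3,4]; then R [4,7]; then V [5,8]; then R [6,10]; then V [9,11]; then M [10,12]; then R [11,14]; then R [13,15]. dp[13][15] = 10 confirms this is the maximum.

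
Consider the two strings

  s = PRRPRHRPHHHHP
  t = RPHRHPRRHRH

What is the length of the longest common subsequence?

7

Let dp[i][j] be the LCS length of the first i characters of s and the first j characters of t. dp[i][j] = dp[i-1][j-1]+1 when the i-th and j-th characters match, else max(dp[i-1][j], dp[i][j-1]).
    ·  R  P  H  R  H  P  R  R  H  R  H
 ·  0  0  0  0  0  0  0  0  0  0  0  0
 P  0  0  1  1  1  1  1  1  1  1  1  1
 R  0  1  1  1  2  2  2  2  2  2  2  2
 R  0  1  1  1  2  2  2  3  3  3  3  3
 P  0  1  2  2  2  2  3  3  3  3  3  3
 R  0  1  2  2  3  3  3  4  4  4  4  4
 H  0  1  2  3  3  4  4  4  4  5  5  5
 R  0  1  2  3  4  4  4  5  5  5  6  6
 P  0  1  2  3  4  4  5  5  5  5  6  6
 H  0  1  2  3  4  5  5  5  5  6  6  7
 H  0  1  2  3  4  5  5  5  5  6  6  7
 H  0  1  2  3  4  5  5  5  5  6  6  7
 H  0  1  2  3  4  5  5  5  5  6  6  7
 P  0  1  2  3  4  5  6  6  6  6  6  7
dp[13][11] = 7. One LCS (by backtracking along matches): PRRRHRH.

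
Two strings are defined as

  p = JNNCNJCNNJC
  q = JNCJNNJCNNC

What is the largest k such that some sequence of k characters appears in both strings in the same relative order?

Let dp[i][j] be the LCS length of the first i characters of p and the first j characters of q. dp[i][j] = dp[i-1][j-1]+1 when the i-th and j-th characters match, else max(dp[i-1][j], dp[i][j-1]).
    ·  J  N  C  J  N  N  J  C  N  N  C
 ·  0  0  0  0  0  0  0  0  0  0  0  0
 J  0  1  1  1  1  1  1  1  1  1  1  1
 N  0  1  2  2  2  2  2  2  2  2  2  2
 N  0  1  2  2  2  3  3  3  3  3  3  3
 C  0  1  2  3  3  3  3  3  4  4  4  4
 N  0  1  2  3  3  4  4  4  4  5  5  5
 J  0  1  2  3  4  4  4  5  5  5  5  5
 C  0  1  2  3  4  4  4  5  6  6  6  6
 N  0  1  2  3  4  5  5  5  6  7  7  7
 N  0  1  2  3  4  5  6  6  6  7  8  8
 J  0  1  2  3  4  5  6  7  7  7  8  8
 C  0  1  2  3  4  5  6  7  8  8  8  9
dp[11][11] = 9. One LCS (by backtracking along matches): JNNNJCNNC.

9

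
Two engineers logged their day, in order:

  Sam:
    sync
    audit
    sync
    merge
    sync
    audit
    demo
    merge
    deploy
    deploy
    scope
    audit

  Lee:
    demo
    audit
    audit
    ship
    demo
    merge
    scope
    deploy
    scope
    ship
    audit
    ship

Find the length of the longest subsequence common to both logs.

Pick audit at Sam[2]=Lee[2], audit at Sam[6]=Lee[3], demo at Sam[7]=Lee[5], merge at Sam[8]=Lee[6], deploy at Sam[10]=Lee[8], scope at Sam[11]=Lee[9], audit at Sam[12]=Lee[11]; all 7 tasks appear in both, in order. The LCS DP gives dp[12][12] = 7, so this is optimal.

7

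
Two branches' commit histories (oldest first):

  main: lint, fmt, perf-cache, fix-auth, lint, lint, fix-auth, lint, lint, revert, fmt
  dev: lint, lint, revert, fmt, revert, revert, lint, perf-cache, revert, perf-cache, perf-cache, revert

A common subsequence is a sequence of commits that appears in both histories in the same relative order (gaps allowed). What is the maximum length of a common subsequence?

Match lint at main[1]=dev[2] → fmt at main[2]=dev[4] → perf-cache at main[3]=dev[11] → revert at main[10]=dev[12] — 4 commits in the same relative order in both, and the DP table's final entry dp[11][12] is also 4, so no common subsequence is longer.

4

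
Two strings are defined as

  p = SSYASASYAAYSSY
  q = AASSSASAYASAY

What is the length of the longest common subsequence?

9

Taking S (p #1, q #4); then S (p #2, q #5); then A (p #4, q #6); then S (p #5, q #7); then A (p #6, q #8); then Y (p #8, q #9); then A (p #9, q #10); then A (p #10, q #12); then Y (p #14, q #13) gives a common subsequence of length 9. Since dp[14][13] = 9, nothing longer is possible.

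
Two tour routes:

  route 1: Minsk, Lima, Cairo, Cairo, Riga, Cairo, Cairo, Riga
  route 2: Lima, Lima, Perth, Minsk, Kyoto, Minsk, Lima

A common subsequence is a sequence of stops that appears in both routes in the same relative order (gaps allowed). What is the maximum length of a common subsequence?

Taking Minsk at route 1[1]=route 2[6]; then Lima at route 1[2]=route 2[7] gives a common subsequence of length 2. The LCS DP gives dp[8][7] = 2, so this is optimal.

2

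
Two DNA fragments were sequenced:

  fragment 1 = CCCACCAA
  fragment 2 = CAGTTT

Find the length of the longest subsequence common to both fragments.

One common subsequence of length 2: C [3,1] → A [4,2]. Since dp[8][6] = 2, nothing longer is possible.

2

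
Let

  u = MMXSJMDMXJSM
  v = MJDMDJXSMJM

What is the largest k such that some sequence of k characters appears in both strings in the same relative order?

7

Pick M at u[1]=v[1], M at u[2]=v[4], X at u[3]=v[7], S at u[4]=v[8], M at u[8]=v[9], J at u[10]=v[10], M at u[12]=v[11]; all 7 characters appear in both, in order, and the DP table's final entry dp[12][11] is also 7, so no common subsequence is longer.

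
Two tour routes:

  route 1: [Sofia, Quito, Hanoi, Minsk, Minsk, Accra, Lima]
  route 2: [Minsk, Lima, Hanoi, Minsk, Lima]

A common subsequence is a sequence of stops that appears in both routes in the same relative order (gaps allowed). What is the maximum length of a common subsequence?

3

Taking Hanoi [3,3]; then Minsk [5,4]; then Lima [7,5] gives a common subsequence of length 3. Since dp[7][5] = 3, nothing longer is possible.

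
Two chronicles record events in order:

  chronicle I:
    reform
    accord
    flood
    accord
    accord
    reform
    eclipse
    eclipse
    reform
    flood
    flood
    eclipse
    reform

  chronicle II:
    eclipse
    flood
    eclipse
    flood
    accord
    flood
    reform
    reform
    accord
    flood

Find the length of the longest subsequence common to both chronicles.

Pick accord [2,5] → flood [3,6] → reform [6,7] → reform [9,8] → flood [11,10]; all 5 events appear in both, in order, and the DP table's final entry dp[13][10] is also 5, so no common subsequence is longer.

5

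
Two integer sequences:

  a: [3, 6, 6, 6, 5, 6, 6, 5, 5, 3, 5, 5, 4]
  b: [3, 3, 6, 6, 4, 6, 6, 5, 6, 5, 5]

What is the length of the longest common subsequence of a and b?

Match 3 [1,2] → 6 [2,4] → 6 [3,6] → 6 [4,7] → 5 [5,8] → 6 [7,9] → 5 [11,10] → 5 [12,11] — 8 values in the same relative order in both, and the DP table's final entry dp[13][11] is also 8, so no common subsequence is longer.

8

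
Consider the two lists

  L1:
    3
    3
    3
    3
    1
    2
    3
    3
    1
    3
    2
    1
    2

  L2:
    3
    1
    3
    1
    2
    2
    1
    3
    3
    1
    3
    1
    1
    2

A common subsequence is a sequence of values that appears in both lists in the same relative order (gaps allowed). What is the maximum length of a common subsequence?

Match 3 [1,1] → 3 [4,3] → 1 [5,4] → 2 [6,6] → 3 [7,8] → 3 [8,9] → 1 [9,10] → 3 [10,11] → 1 [12,13] → 2 [13,14] — 10 values in the same relative order in both. Since dp[13][14] = 10, nothing longer is possible.

10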